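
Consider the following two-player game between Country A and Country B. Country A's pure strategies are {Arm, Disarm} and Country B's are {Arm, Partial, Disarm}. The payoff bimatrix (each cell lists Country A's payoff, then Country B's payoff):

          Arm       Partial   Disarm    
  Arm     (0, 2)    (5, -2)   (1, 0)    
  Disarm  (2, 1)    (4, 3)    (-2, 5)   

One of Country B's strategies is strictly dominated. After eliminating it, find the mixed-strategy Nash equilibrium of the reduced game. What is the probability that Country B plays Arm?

Country B's strategy Partial is strictly dominated by Disarm: 0 > -2 and 5 > 3. Eliminate Partial.
Country B's mix must leave Country A indifferent between Arm and Disarm.
  Country A's payoff from Arm: q·0 + (1−q)·1 = -q + 1
  Country A's payoff from Disarm: q·2 + (1−q)·(-2) = 4q - 2
  -q + 1 = 4q - 2  ⇒  -5q = -3  ⇒  q = 3/5.

q = 3/5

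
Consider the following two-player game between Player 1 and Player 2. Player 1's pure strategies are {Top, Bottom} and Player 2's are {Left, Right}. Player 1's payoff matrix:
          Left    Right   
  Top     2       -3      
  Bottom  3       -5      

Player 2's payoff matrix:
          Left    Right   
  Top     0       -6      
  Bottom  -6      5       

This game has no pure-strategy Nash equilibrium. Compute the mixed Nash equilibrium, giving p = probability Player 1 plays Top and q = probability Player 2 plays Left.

For Player 2 to be willing to mix, Player 2 must be indifferent between Left and Right, which pins down Player 1's mix.
  Player 2's expected payoff from Left: p·0 + (1−p)·(-6) = 6p - 6
  Player 2's expected payoff from Right: p·(-6) + (1−p)·5 = -11p + 5
  6p - 6 = -11p + 5  ⇒  17p = 11  ⇒  p = 11/17.
Set Player 1's expected payoff from Top equal to that from Bottom:
  Player 1's payoff from Top: q·2 + (1−q)·(-3) = 5q - 3
  Player 1's payoff from Bottom: q·3 + (1−q)·(-5) = 8q - 5
  5q - 3 = 8q - 5  ⇒  -3q = -2  ⇒  q = 2/3.

p = 11/17, q = 2/3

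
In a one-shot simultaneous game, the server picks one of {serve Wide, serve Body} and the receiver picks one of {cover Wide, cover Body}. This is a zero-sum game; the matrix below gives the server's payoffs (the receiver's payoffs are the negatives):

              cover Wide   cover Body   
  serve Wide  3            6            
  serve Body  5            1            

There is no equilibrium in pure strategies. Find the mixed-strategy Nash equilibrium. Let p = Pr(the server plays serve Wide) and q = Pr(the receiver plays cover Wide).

Set the receiver's expected payoff from cover Wide equal to that from cover Body:
  the receiver's payoff from cover Wide: p·(-3) + (1−p)·(-5) = 2p - 5
  the receiver's payoff from cover Body: p·(-6) + (1−p)·(-1) = -5p - 1
  2p - 5 = -5p - 1  ⇒  7p = 4  ⇒  p = 4/7.
In a mixed equilibrium the server is indifferent between serve Wide and serve Body; this condition fixes q.
  the server's payoff to serve Wide: q·3 + (1−q)·6 = -3q + 6
  the server's payoff to serve Body: q·5 + (1−q)·1 = 4q + 1
  -3q + 6 = 4q + 1  ⇒  -7q = -5  ⇒  q = 5/7.

p = 4/7, q = 5/7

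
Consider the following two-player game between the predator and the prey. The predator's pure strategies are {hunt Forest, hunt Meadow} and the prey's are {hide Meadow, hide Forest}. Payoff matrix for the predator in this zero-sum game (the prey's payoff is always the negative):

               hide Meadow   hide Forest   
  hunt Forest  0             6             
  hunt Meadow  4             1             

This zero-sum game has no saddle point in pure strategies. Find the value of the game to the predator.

For the predator to be willing to mix, the predator must be indifferent between hunt Forest and hunt Meadow, which pins down the prey's mix.
  the predator's payoff from hunt Forest: q·0 + (1−q)·6 = -6q + 6
  the predator's payoff from hunt Meadow: q·4 + (1−q)·1 = 3q + 1
  -6q + 6 = 3q + 1  ⇒  -9q = -5  ⇒  q = 5/9.
The value is the predator's expected payoff against this mix (using hunt Forest): (5/9)·0 + (4/9)·6 = 8/3.

v = 8/3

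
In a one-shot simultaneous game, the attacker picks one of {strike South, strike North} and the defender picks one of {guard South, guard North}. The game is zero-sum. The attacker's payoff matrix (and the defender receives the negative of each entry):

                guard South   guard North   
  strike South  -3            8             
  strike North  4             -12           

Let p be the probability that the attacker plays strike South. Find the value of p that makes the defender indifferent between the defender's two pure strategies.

p = 16/27

The defender's indifference between guard South and guard North determines the attacker's mixing probability p:
  the defender's expected payoff from guard South: p·3 + (1−p)·(-4) = 7p - 4
  the defender's expected payoff from guard North: p·(-8) + (1−p)·12 = -20p + 12
  7p - 4 = -20p + 12  ⇒  27p = 16  ⇒  p = 16/27.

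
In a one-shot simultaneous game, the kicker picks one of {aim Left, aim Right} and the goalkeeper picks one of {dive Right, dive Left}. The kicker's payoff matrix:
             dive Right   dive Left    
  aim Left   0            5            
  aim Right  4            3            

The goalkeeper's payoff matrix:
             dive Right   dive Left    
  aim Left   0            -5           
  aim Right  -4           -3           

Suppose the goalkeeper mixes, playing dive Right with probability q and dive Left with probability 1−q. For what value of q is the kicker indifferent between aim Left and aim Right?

The kicker's indifference between aim Left and aim Right determines the goalkeeper's mixing probability q:
  the kicker's payoff to aim Left: q·0 + (1−q)·5 = -5q + 5
  the kicker's payoff to aim Right: q·4 + (1−q)·3 = q + 3
  -5q + 5 = q + 3  ⇒  -6q = -2  ⇒  q = 1/3.

q = 1/3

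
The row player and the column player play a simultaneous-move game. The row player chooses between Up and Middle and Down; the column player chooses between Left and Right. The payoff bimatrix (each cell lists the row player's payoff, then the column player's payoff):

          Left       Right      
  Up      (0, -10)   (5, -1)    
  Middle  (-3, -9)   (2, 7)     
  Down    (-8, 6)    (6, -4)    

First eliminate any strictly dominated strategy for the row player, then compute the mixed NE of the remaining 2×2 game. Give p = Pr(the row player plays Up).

The row player's strategy Middle is strictly dominated by Up: 0 > -3 and 5 > 2. Eliminate Middle.
For the column player to be willing to mix, the column player must be indifferent between Left and Right, which pins down the row player's mix.
  the column player's expected payoff from Left: p·(-10) + (1−p)·6 = -16p + 6
  the column player's expected payoff from Right: p·(-1) + (1−p)·(-4) = 3p - 4
  -16p + 6 = 3p - 4  ⇒  -19p = -10  ⇒  p = 10/19.

p = 10/19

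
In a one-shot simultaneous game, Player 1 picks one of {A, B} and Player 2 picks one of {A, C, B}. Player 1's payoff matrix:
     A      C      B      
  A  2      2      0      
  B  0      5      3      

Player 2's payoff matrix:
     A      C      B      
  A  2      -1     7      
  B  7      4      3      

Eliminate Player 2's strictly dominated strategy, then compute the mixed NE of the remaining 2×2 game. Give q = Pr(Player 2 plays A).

Player 2's strategy C is strictly dominated by A: 2 > -1 and 7 > 4. Eliminate C.
Set Player 1's expected payoff from A equal to that from B:
  Player 1's payoff from A: q·2 + (1−q)·0 = 2q
  Player 1's payoff from B: q·0 + (1−q)·3 = -3q + 3
  2q = -3q + 3  ⇒  5q = 3  ⇒  q = 3/5.

q = 3/5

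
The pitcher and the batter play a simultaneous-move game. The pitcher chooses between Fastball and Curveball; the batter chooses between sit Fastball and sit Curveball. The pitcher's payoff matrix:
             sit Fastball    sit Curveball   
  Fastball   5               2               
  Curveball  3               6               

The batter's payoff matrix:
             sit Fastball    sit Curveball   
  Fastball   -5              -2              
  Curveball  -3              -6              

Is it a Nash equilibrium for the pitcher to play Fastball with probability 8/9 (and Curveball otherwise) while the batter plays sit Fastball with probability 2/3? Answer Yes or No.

Given the pitcher's mix p = 8/9, the batter's payoff from sit Fastball is -43/9 but from sit Curveball is -22/9. The batter strictly prefers sit Curveball, so the batter would not mix.
So the proposed profile is not a Nash equilibrium.

No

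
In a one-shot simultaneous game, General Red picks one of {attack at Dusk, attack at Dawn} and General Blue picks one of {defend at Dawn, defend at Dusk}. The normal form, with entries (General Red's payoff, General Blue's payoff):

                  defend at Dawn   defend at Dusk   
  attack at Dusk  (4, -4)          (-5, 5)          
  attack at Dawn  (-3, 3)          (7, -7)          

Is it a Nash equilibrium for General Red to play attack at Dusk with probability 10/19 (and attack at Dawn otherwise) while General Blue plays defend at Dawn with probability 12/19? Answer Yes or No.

Check General Blue's indifference given General Red's mix p = 10/19:
  payoff from defend at Dawn = -13/19; payoff from defend at Dusk = -13/19 — equal.
Check General Red's indifference given General Blue's mix q = 12/19:
  payoff from attack at Dusk = 13/19; payoff from attack at Dawn = 13/19 — equal.
Both players are indifferent, so neither can profitably deviate.

Yes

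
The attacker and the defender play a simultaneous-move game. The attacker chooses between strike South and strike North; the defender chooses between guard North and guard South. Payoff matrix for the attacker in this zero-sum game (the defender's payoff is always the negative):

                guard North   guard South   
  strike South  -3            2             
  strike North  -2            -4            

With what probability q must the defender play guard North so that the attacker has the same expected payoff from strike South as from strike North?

q = 6/7

The attacker's indifference between strike South and strike North determines the defender's mixing probability q:
  the attacker's payoff from strike South: q·(-3) + (1−q)·2 = -5q + 2
  the attacker's payoff from strike North: q·(-2) + (1−q)·(-4) = 2q - 4
  -5q + 2 = 2q - 4  ⇒  -7q = -6  ⇒  q = 6/7.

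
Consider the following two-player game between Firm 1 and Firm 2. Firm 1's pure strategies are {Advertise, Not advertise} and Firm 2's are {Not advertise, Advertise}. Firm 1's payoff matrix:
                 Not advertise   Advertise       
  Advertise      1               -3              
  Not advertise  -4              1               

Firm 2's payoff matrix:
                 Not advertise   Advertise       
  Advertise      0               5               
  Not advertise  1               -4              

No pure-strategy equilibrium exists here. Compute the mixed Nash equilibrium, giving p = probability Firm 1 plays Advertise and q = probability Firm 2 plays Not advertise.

p = 1/2, q = 4/9

For Firm 2 to be willing to mix, Firm 2 must be indifferent between Not advertise and Advertise, which pins down Firm 1's mix.
  Firm 2's payoff to Not advertise: p·0 + (1−p)·1 = -p + 1
  Firm 2's payoff to Advertise: p·5 + (1−p)·(-4) = 9p - 4
  -p + 1 = 9p - 4  ⇒  -10p = -5  ⇒  p = 1/2.
Firm 1's indifference between Advertise and Not advertise determines Firm 2's mixing probability q:
  Firm 1's payoff to Advertise: q·1 + (1−q)·(-3) = 4q - 3
  Firm 1's payoff to Not advertise: q·(-4) + (1−q)·1 = -5q + 1
  4q - 3 = -5q + 1  ⇒  9q = 4  ⇒  q = 4/9.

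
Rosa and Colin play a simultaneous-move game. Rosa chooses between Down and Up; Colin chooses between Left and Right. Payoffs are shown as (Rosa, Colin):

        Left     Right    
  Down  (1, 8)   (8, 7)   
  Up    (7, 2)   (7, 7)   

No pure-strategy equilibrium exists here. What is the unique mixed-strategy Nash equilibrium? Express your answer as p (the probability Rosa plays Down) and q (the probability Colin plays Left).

In a mixed equilibrium Colin is indifferent between Left and Right; this condition fixes p.
  Colin's payoff from Left: p·8 + (1−p)·2 = 6p + 2
  Colin's payoff from Right: p·7 + (1−p)·7 = 7
  6p + 2 = 7  ⇒  6p = 5  ⇒  p = 5/6.
In a mixed equilibrium Rosa is indifferent between Down and Up; this condition fixes q.
  Rosa's payoff from Down: q·1 + (1−q)·8 = -7q + 8
  Rosa's payoff from Up: q·7 + (1−q)·7 = 7
  -7q + 8 = 7  ⇒  -7q = -1  ⇒  q = 1/7.

p = 5/6, q = 1/7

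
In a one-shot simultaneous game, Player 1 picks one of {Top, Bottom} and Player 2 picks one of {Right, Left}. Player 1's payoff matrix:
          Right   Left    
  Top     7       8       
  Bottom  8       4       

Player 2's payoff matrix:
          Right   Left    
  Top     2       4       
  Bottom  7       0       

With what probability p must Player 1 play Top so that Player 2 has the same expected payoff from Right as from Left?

Player 1's mix must leave Player 2 indifferent between Right and Left.
  Player 2's payoff to Right: p·2 + (1−p)·7 = -5p + 7
  Player 2's payoff to Left: p·4 + (1−p)·0 = 4p
  -5p + 7 = 4p  ⇒  -9p = -7  ⇒  p = 7/9.

p = 7/9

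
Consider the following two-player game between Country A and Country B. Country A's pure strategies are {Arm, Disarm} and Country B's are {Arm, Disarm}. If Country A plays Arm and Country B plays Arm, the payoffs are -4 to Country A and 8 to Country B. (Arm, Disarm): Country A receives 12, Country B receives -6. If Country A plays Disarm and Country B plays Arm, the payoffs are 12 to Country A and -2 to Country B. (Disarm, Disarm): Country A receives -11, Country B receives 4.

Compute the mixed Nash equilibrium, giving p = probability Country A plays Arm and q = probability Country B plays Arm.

Country A's mix must leave Country B indifferent between Arm and Disarm.
  Country B's payoff from Arm: p·8 + (1−p)·(-2) = 10p - 2
  Country B's payoff from Disarm: p·(-6) + (1−p)·4 = -10p + 4
  10p - 2 = -10p + 4  ⇒  20p = 6  ⇒  p = 3/10.
In a mixed equilibrium Country A is indifferent between Arm and Disarm; this condition fixes q.
  Country A's payoff from Arm: q·(-4) + (1−q)·12 = -16q + 12
  Country A's payoff from Disarm: q·12 + (1−q)·(-11) = 23q - 11
  -16q + 12 = 23q - 11  ⇒  -39q = -23  ⇒  q = 23/39.

p = 3/10, q = 23/39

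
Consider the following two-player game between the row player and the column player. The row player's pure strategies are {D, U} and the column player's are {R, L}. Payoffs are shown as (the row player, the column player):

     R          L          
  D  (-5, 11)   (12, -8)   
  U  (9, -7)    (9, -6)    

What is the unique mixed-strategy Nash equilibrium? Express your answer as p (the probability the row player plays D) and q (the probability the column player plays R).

The column player's indifference between R and L determines the row player's mixing probability p:
  the column player's expected payoff from R: p·11 + (1−p)·(-7) = 18p - 7
  the column player's expected payoff from L: p·(-8) + (1−p)·(-6) = -2p - 6
  18p - 7 = -2p - 6  ⇒  20p = 1  ⇒  p = 1/20.
In a mixed equilibrium the row player is indifferent between D and U; this condition fixes q.
  the row player's payoff to D: q·(-5) + (1−q)·12 = -17q + 12
  the row player's payoff to U: q·9 + (1−q)·9 = 9
  -17q + 12 = 9  ⇒  -17q = -3  ⇒  q = 3/17.

p = 1/20, q = 3/17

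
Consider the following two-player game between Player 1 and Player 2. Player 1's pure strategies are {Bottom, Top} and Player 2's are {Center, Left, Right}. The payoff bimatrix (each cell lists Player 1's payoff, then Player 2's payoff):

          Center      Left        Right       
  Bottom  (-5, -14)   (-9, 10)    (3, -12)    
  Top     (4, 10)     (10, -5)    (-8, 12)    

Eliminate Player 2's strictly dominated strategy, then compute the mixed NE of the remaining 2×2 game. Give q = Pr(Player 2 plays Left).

Player 2's strategy Center is strictly dominated by Right: -12 > -14 and 12 > 10. Eliminate Center.
In a mixed equilibrium Player 1 is indifferent between Bottom and Top; this condition fixes q.
  Player 1's payoff to Bottom: q·(-9) + (1−q)·3 = -12q + 3
  Player 1's payoff to Top: q·10 + (1−q)·(-8) = 18q - 8
  -12q + 3 = 18q - 8  ⇒  -30q = -11  ⇒  q = 11/30.

q = 11/30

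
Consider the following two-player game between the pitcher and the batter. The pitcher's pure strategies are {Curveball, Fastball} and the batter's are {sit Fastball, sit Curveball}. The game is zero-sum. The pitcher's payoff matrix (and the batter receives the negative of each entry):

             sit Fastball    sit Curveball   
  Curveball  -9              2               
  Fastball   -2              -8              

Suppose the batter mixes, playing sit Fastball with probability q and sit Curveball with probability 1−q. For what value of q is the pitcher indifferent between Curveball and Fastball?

For the pitcher to be willing to mix, the pitcher must be indifferent between Curveball and Fastball, which pins down the batter's mix.
  the pitcher's expected payoff from Curveball: q·(-9) + (1−q)·2 = -11q + 2
  the pitcher's expected payoff from Fastball: q·(-2) + (1−q)·(-8) = 6q - 8
  -11q + 2 = 6q - 8  ⇒  -17q = -10  ⇒  q = 10/17.

q = 10/17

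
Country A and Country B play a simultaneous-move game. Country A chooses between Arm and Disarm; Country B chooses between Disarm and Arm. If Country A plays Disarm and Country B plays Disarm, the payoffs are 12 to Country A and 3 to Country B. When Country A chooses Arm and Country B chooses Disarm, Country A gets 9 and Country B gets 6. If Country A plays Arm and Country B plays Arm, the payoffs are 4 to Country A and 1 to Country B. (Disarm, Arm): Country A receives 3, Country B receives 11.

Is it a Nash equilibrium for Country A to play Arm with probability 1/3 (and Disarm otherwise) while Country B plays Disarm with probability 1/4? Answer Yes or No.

Given Country A's mix p = 1/3, Country B's payoff from Disarm is 4 but from Arm is 23/3. Country B strictly prefers Arm, so Country B would not mix.
So the proposed profile is not a Nash equilibrium.

No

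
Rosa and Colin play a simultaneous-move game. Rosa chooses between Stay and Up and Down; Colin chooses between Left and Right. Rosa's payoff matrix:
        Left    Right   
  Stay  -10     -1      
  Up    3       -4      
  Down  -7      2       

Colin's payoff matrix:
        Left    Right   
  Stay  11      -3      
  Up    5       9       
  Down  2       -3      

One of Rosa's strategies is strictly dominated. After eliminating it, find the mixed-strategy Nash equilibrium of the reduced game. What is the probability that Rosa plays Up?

Rosa's strategy Stay is strictly dominated by Down: -7 > -10 and 2 > -1. Eliminate Stay.
Set Colin's expected payoff from Left equal to that from Right:
  Colin's expected payoff from Left: p·5 + (1−p)·2 = 3p + 2
  Colin's expected payoff from Right: p·9 + (1−p)·(-3) = 12p - 3
  3p + 2 = 12p - 3  ⇒  -9p = -5  ⇒  p = 5/9.

p = 5/9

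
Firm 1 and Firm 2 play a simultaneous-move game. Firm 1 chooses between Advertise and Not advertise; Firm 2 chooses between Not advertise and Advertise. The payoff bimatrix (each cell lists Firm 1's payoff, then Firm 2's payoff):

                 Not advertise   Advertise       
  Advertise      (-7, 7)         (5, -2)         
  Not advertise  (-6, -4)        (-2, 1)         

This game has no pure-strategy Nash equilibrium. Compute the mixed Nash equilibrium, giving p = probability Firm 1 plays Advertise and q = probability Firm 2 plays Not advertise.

p = 5/14, q = 7/8

For Firm 2 to be willing to mix, Firm 2 must be indifferent between Not advertise and Advertise, which pins down Firm 1's mix.
  Firm 2's payoff from Not advertise: p·7 + (1−p)·(-4) = 11p - 4
  Firm 2's payoff from Advertise: p·(-2) + (1−p)·1 = -3p + 1
  11p - 4 = -3p + 1  ⇒  14p = 5  ⇒  p = 5/14.
In a mixed equilibrium Firm 1 is indifferent between Advertise and Not advertise; this condition fixes q.
  Firm 1's expected payoff from Advertise: q·(-7) + (1−q)·5 = -12q + 5
  Firm 1's expected payoff from Not advertise: q·(-6) + (1−q)·(-2) = -4q - 2
  -12q + 5 = -4q - 2  ⇒  -8q = -7  ⇒  q = 7/8.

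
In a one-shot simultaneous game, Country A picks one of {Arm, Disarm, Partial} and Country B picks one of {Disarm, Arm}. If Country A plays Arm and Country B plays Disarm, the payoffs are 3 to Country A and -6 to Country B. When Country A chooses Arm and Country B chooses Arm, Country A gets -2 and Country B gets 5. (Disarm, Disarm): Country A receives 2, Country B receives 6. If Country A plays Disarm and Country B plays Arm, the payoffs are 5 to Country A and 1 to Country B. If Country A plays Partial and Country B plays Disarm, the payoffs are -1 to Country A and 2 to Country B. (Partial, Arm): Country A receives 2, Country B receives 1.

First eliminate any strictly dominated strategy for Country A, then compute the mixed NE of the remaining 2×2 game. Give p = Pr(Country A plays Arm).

Country A's strategy Partial is strictly dominated by Disarm: 2 > -1 and 5 > 2. Eliminate Partial.
Set Country B's expected payoff from Disarm equal to that from Arm:
  Country B's payoff from Disarm: p·(-6) + (1−p)·6 = -12p + 6
  Country B's payoff from Arm: p·5 + (1−p)·1 = 4p + 1
  -12p + 6 = 4p + 1  ⇒  -16p = -5  ⇒  p = 5/16.

p = 5/16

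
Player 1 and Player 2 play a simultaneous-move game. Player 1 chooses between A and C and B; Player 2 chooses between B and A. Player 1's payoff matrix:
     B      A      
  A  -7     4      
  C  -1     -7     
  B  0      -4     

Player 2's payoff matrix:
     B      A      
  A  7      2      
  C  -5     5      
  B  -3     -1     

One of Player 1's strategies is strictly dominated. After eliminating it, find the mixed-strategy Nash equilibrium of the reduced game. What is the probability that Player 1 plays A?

Player 1's strategy C is strictly dominated by B: 0 > -1 and -4 > -7. Eliminate C.
For Player 2 to be willing to mix, Player 2 must be indifferent between B and A, which pins down Player 1's mix.
  Player 2's payoff to B: p·7 + (1−p)·(-3) = 10p - 3
  Player 2's payoff to A: p·2 + (1−p)·(-1) = 3p - 1
  10p - 3 = 3p - 1  ⇒  7p = 2  ⇒  p = 2/7.

p = 2/7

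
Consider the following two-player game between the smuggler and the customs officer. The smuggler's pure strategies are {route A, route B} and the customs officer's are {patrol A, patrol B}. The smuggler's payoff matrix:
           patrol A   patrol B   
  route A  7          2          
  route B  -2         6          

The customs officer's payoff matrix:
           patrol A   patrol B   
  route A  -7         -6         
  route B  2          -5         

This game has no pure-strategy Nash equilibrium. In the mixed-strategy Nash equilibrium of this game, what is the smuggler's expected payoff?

In a mixed equilibrium the smuggler is indifferent between route A and route B; this condition fixes q.
  the smuggler's payoff to route A: q·7 + (1−q)·2 = 5q + 2
  the smuggler's payoff to route B: q·(-2) + (1−q)·6 = -8q + 6
  5q + 2 = -8q + 6  ⇒  13q = 4  ⇒  q = 4/13.
At equilibrium the smuggler is indifferent across rows, so the smuggler's payoff equals the payoff from route A: (4/13)·7 + (9/13)·2 = 46/13.

46/13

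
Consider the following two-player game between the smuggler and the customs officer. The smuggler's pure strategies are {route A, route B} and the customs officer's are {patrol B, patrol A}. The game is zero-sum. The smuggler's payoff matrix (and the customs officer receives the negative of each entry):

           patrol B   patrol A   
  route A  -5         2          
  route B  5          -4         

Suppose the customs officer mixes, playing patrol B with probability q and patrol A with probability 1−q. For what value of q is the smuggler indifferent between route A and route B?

q = 3/8

The customs officer's mix must leave the smuggler indifferent between route A and route B.
  the smuggler's payoff to route A: q·(-5) + (1−q)·2 = -7q + 2
  the smuggler's payoff to route B: q·5 + (1−q)·(-4) = 9q - 4
  -7q + 2 = 9q - 4  ⇒  -16q = -6  ⇒  q = 3/8.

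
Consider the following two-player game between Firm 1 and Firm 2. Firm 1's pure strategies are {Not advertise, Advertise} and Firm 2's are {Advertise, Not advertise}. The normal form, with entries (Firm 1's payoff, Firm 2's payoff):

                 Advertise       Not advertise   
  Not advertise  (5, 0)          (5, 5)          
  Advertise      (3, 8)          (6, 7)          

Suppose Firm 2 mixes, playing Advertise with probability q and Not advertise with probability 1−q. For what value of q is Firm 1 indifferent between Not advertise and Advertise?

In a mixed equilibrium Firm 1 is indifferent between Not advertise and Advertise; this condition fixes q.
  Firm 1's payoff from Not advertise: q·5 + (1−q)·5 = 5
  Firm 1's payoff from Advertise: q·3 + (1−q)·6 = -3q + 6
  5 = -3q + 6  ⇒  3q = 1  ⇒  q = 1/3.

q = 1/3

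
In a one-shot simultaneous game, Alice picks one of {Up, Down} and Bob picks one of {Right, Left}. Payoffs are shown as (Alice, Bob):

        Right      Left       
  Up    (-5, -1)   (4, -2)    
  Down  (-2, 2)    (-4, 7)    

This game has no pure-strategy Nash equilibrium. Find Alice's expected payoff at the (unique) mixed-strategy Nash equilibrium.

-28/11

For Alice to be willing to mix, Alice must be indifferent between Up and Down, which pins down Bob's mix.
  Alice's expected payoff from Up: q·(-5) + (1−q)·4 = -9q + 4
  Alice's expected payoff from Down: q·(-2) + (1−q)·(-4) = 2q - 4
  -9q + 4 = 2q - 4  ⇒  -11q = -8  ⇒  q = 8/11.
At equilibrium Alice is indifferent across rows, so Alice's payoff equals the payoff from Up: (8/11)·(-5) + (3/11)·4 = -28/11.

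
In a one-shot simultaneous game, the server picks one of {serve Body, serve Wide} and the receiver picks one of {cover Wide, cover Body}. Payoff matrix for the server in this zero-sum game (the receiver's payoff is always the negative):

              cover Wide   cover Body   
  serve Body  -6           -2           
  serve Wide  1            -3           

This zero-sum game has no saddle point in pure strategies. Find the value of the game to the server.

In a mixed equilibrium the server is indifferent between serve Body and serve Wide; this condition fixes q.
  the server's payoff to serve Body: q·(-6) + (1−q)·(-2) = -4q - 2
  the server's payoff to serve Wide: q·1 + (1−q)·(-3) = 4q - 3
  -4q - 2 = 4q - 3  ⇒  -8q = -1  ⇒  q = 1/8.
The value is the server's expected payoff against this mix (using serve Body): (1/8)·(-6) + (7/8)·(-2) = -5/2.

v = -5/2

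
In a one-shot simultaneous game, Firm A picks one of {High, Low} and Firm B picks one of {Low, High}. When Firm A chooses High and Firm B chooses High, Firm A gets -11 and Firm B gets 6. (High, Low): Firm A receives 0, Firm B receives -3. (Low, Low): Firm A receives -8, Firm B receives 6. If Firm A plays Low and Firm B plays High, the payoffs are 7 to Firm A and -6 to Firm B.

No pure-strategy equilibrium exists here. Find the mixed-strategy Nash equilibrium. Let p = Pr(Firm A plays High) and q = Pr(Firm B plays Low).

Firm A's mix must leave Firm B indifferent between Low and High.
  Firm B's payoff to Low: p·(-3) + (1−p)·6 = -9p + 6
  Firm B's payoff to High: p·6 + (1−p)·(-6) = 12p - 6
  -9p + 6 = 12p - 6  ⇒  -21p = -12  ⇒  p = 4/7.
Firm B's mix must leave Firm A indifferent between High and Low.
  Firm A's expected payoff from High: q·0 + (1−q)·(-11) = 11q - 11
  Firm A's expected payoff from Low: q·(-8) + (1−q)·7 = -15q + 7
  11q - 11 = -15q + 7  ⇒  26q = 18  ⇒  q = 9/13.

p = 4/7, q = 9/13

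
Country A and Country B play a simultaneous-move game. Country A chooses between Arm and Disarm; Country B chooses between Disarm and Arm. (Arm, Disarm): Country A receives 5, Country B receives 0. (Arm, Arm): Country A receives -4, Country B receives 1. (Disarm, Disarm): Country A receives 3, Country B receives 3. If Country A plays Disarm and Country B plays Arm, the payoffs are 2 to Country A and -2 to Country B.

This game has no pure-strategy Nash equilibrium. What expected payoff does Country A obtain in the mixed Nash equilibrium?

Set Country A's expected payoff from Arm equal to that from Disarm:
  Country A's payoff from Arm: q·5 + (1−q)·(-4) = 9q - 4
  Country A's payoff from Disarm: q·3 + (1−q)·2 = q + 2
  9q - 4 = q + 2  ⇒  8q = 6  ⇒  q = 3/4.
At equilibrium Country A is indifferent across rows, so Country A's payoff equals the payoff from Arm: (3/4)·5 + (1/4)·(-4) = 11/4.

11/4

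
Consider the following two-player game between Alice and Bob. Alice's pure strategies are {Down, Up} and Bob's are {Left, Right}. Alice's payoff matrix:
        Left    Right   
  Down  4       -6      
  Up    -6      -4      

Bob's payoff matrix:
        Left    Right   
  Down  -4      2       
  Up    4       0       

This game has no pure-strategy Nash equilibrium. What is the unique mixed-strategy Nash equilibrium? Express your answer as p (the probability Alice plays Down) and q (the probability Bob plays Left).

In a mixed equilibrium Bob is indifferent between Left and Right; this condition fixes p.
  Bob's expected payoff from Left: p·(-4) + (1−p)·4 = -8p + 4
  Bob's expected payoff from Right: p·2 + (1−p)·0 = 2p
  -8p + 4 = 2p  ⇒  -10p = -4  ⇒  p = 2/5.
Alice's indifference between Down and Up determines Bob's mixing probability q:
  Alice's payoff to Down: q·4 + (1−q)·(-6) = 10q - 6
  Alice's payoff to Up: q·(-6) + (1−q)·(-4) = -2q - 4
  10q - 6 = -2q - 4  ⇒  12q = 2  ⇒  q = 1/6.

p = 2/5, q = 1/6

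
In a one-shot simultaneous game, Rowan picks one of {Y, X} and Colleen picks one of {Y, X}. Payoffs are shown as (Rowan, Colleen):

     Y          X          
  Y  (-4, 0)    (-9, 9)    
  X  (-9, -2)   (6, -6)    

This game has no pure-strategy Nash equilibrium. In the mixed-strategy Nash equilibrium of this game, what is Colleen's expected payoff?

Rowan's mix must leave Colleen indifferent between Y and X.
  Colleen's payoff from Y: p·0 + (1−p)·(-2) = 2p - 2
  Colleen's payoff from X: p·9 + (1−p)·(-6) = 15p - 6
  2p - 2 = 15p - 6  ⇒  -13p = -4  ⇒  p = 4/13.
At equilibrium Colleen is indifferent across columns, so Colleen's payoff equals the payoff from Y: (4/13)·0 + (9/13)·(-2) = -18/13.

-18/13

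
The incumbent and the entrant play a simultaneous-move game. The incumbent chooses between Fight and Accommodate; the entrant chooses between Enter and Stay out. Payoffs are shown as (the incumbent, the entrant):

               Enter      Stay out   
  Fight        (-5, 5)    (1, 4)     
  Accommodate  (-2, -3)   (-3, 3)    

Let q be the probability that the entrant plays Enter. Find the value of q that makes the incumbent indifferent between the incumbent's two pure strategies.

q = 4/7

For the incumbent to be willing to mix, the incumbent must be indifferent between Fight and Accommodate, which pins down the entrant's mix.
  the incumbent's payoff from Fight: q·(-5) + (1−q)·1 = -6q + 1
  the incumbent's payoff from Accommodate: q·(-2) + (1−q)·(-3) = q - 3
  -6q + 1 = q - 3  ⇒  -7q = -4  ⇒  q = 4/7.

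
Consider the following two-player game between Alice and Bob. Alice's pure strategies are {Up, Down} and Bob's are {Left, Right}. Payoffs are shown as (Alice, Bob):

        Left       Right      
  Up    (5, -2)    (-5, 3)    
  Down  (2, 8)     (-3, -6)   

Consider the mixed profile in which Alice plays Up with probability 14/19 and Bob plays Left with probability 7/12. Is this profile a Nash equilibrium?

Given Bob's mix q = 7/12, Alice's payoff from Up is 5/6 but from Down is -1/12. Alice strictly prefers Up, so Alice would not mix.
So the proposed profile is not a Nash equilibrium.

No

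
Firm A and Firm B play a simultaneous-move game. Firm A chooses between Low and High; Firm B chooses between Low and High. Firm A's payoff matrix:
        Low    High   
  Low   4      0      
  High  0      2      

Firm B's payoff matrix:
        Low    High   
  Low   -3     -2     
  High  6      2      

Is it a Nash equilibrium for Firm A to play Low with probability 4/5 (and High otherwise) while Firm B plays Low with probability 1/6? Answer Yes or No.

No

Given Firm B's mix q = 1/6, Firm A's payoff from Low is 2/3 but from High is 5/3. Firm A strictly prefers High, so Firm A would not mix.
So the proposed profile is not a Nash equilibrium.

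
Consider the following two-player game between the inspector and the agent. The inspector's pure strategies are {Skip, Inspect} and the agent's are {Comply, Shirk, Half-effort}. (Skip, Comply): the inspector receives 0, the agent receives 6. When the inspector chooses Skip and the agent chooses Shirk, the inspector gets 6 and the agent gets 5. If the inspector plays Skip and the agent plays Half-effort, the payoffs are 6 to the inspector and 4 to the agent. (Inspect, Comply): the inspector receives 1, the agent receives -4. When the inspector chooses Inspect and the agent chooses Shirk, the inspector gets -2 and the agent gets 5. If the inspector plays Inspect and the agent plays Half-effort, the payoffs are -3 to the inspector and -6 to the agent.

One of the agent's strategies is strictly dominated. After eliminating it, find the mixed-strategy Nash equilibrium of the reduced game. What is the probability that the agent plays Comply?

q = 8/9

The agent's strategy Half-effort is strictly dominated by Comply: 6 > 4 and -4 > -6. Eliminate Half-effort.
In a mixed equilibrium the inspector is indifferent between Skip and Inspect; this condition fixes q.
  the inspector's expected payoff from Skip: q·0 + (1−q)·6 = -6q + 6
  the inspector's expected payoff from Inspect: q·1 + (1−q)·(-2) = 3q - 2
  -6q + 6 = 3q - 2  ⇒  -9q = -8  ⇒  q = 8/9.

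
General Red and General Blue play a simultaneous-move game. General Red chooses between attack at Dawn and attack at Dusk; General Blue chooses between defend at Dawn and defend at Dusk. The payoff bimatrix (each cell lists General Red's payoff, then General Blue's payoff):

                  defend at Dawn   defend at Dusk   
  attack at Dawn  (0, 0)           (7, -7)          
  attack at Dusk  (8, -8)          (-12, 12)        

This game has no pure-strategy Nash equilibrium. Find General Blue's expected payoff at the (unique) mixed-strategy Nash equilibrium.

-56/27

In a mixed equilibrium General Blue is indifferent between defend at Dawn and defend at Dusk; this condition fixes p.
  General Blue's payoff from defend at Dawn: p·0 + (1−p)·(-8) = 8p - 8
  General Blue's payoff from defend at Dusk: p·(-7) + (1−p)·12 = -19p + 12
  8p - 8 = -19p + 12  ⇒  27p = 20  ⇒  p = 20/27.
At equilibrium General Blue is indifferent across columns, so General Blue's payoff equals the payoff from defend at Dawn: (20/27)·0 + (7/27)·(-8) = -56/27.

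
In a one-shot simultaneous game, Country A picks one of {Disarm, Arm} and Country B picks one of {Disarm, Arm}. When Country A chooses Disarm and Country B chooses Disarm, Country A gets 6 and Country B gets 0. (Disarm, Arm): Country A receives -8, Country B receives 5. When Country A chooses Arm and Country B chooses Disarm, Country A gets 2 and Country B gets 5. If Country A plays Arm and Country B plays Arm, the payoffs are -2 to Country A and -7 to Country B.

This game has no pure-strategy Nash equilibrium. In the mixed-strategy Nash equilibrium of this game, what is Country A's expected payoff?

2/5

Country B's mix must leave Country A indifferent between Disarm and Arm.
  Country A's expected payoff from Disarm: q·6 + (1−q)·(-8) = 14q - 8
  Country A's expected payoff from Arm: q·2 + (1−q)·(-2) = 4q - 2
  14q - 8 = 4q - 2  ⇒  10q = 6  ⇒  q = 3/5.
At equilibrium Country A is indifferent across rows, so Country A's payoff equals the payoff from Disarm: (3/5)·6 + (2/5)·(-8) = 2/5.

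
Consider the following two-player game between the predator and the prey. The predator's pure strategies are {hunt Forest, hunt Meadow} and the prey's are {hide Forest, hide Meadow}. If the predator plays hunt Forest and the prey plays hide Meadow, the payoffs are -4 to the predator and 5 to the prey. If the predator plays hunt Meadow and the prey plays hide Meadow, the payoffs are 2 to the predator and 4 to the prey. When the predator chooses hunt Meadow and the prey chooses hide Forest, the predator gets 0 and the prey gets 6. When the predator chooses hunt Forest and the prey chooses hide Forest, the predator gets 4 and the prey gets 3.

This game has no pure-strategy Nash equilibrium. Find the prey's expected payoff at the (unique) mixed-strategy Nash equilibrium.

The predator's mix must leave the prey indifferent between hide Forest and hide Meadow.
  the prey's payoff to hide Forest: p·3 + (1−p)·6 = -3p + 6
  the prey's payoff to hide Meadow: p·5 + (1−p)·4 = p + 4
  -3p + 6 = p + 4  ⇒  -4p = -2  ⇒  p = 1/2.
At equilibrium the prey is indifferent across columns, so the prey's payoff equals the payoff from hide Forest: (1/2)·3 + (1/2)·6 = 9/2.

9/2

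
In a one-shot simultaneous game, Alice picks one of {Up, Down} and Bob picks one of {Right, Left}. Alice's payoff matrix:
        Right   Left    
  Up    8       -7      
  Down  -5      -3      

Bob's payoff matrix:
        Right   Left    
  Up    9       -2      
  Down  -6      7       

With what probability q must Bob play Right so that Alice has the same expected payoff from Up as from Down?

q = 4/17

For Alice to be willing to mix, Alice must be indifferent between Up and Down, which pins down Bob's mix.
  Alice's expected payoff from Up: q·8 + (1−q)·(-7) = 15q - 7
  Alice's expected payoff from Down: q·(-5) + (1−q)·(-3) = -2q - 3
  15q - 7 = -2q - 3  ⇒  17q = 4  ⇒  q = 4/17.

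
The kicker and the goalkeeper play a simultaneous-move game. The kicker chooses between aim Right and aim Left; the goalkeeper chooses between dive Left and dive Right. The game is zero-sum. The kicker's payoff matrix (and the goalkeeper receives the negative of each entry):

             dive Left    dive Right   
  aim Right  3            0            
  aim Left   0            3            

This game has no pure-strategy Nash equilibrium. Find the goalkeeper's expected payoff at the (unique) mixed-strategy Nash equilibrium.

-3/2

The kicker's mix must leave the goalkeeper indifferent between dive Left and dive Right.
  the goalkeeper's expected payoff from dive Left: p·(-3) + (1−p)·0 = -3p
  the goalkeeper's expected payoff from dive Right: p·0 + (1−p)·(-3) = 3p - 3
  -3p = 3p - 3  ⇒  -6p = -3  ⇒  p = 1/2.
At equilibrium the goalkeeper is indifferent across columns, so the goalkeeper's payoff equals the payoff from dive Left: (1/2)·(-3) + (1/2)·0 = -3/2.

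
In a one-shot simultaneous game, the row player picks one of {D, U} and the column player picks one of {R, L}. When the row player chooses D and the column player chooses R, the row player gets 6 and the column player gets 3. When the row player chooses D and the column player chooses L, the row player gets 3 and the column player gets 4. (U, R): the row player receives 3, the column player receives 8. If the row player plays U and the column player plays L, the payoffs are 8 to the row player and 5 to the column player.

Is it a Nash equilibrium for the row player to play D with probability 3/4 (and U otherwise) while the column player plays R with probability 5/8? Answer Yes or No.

Yes

Check the column player's indifference given the row player's mix p = 3/4:
  payoff from R = 17/4; payoff from L = 17/4 — equal.
Check the row player's indifference given the column player's mix q = 5/8:
  payoff from D = 39/8; payoff from U = 39/8 — equal.
Both players are indifferent, so neither can profitably deviate.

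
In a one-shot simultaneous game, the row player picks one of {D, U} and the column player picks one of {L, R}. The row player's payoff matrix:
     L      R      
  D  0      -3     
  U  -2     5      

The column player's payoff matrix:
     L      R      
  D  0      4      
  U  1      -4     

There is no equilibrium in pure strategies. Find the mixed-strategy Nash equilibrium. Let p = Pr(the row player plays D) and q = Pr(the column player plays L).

The row player's mix must leave the column player indifferent between L and R.
  the column player's payoff to L: p·0 + (1−p)·1 = -p + 1
  the column player's payoff to R: p·4 + (1−p)·(-4) = 8p - 4
  -p + 1 = 8p - 4  ⇒  -9p = -5  ⇒  p = 5/9.
For the row player to be willing to mix, the row player must be indifferent between D and U, which pins down the column player's mix.
  the row player's expected payoff from D: q·0 + (1−q)·(-3) = 3q - 3
  the row player's expected payoff from U: q·(-2) + (1−q)·5 = -7q + 5
  3q - 3 = -7q + 5  ⇒  10q = 8  ⇒  q = 4/5.

p = 5/9, q = 4/5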